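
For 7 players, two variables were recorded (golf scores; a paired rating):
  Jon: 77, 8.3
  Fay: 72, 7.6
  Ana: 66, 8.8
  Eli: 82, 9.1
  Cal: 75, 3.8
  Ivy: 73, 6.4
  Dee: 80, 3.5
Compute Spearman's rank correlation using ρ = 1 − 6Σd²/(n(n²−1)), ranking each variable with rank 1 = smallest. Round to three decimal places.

Ranks of variable 1: 5, 2, 1, 7, 4, 3, 6
Ranks of variable 2: 5, 4, 6, 7, 2, 3, 1
d = r₁ − r₂: 0, -2, -5, 0, 2, 0, 5
d²: 0, 4, 25, 0, 4, 0, 25; Σd² = 58
ρ = 1 − 6·58/(7·48) = 1 − 348/336 = -0.036

-0.036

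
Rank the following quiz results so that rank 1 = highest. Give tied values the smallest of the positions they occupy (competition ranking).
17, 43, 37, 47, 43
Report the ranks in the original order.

5, 2, 4, 1, 2

Sorted (descending): 47, 43, 43, 37, 17
The 2 values of 43 occupy positions 2–3 → each gets rank 2.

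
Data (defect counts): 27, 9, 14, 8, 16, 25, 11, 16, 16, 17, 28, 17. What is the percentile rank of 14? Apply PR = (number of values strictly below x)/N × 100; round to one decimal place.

25.0

N = 12.
Strictly below 14: 3. Equal to 14: 1.
PR = 3/12 × 100 = 25.0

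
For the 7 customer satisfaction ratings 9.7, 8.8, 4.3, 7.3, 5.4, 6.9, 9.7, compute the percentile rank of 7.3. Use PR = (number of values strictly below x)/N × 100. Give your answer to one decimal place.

N = 7.
Strictly below 7.3: 3. Equal to 7.3: 1.
PR = 3/7 × 100 = 42.9

42.9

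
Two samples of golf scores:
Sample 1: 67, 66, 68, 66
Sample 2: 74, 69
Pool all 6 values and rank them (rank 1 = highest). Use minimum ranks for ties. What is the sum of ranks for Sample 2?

3

Sorted (descending): 74, 69, 68, 67, 66, 66
The 2 values of 66 occupy positions 5–6 → each gets rank 5.
Sample 2 values → pooled ranks: 74→1, 69→2
Rank sum = 1 + 2 = 3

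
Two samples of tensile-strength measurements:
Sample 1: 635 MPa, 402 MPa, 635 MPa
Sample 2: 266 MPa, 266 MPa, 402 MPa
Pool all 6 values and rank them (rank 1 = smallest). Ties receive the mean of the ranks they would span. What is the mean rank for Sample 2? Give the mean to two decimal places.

Sorted (ascending): 266, 266, 402, 402, 635, 635
The 2 values of 266 occupy positions 1–2 → average rank (1+2)/2 = 1.5.
The 2 values of 402 occupy positions 3–4 → average rank (3+4)/2 = 3.5.
The 2 values of 635 occupy positions 5–6 → average rank (5+6)/2 = 5.5.
Sample 2 values → pooled ranks: 266→1.5, 266→1.5, 402→3.5
Mean rank = (1.5 + 1.5 + 3.5) / 3 = 2.17

2.17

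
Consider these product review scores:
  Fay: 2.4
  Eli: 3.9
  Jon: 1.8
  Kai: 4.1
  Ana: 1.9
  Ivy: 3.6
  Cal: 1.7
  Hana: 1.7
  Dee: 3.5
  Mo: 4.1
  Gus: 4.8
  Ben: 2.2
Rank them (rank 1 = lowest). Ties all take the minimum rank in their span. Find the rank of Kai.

10

Sorted (ascending): 1.7, 1.7, 1.8, 1.9, 2.2, 2.4, 3.5, 3.6, 3.9, 4.1, 4.1, 4.8
The 2 values of 1.7 occupy positions 1–2 → each gets rank 1.
The 2 values of 4.1 occupy positions 10–11 → each gets rank 10.
Kai has value 4.1 → rank 10.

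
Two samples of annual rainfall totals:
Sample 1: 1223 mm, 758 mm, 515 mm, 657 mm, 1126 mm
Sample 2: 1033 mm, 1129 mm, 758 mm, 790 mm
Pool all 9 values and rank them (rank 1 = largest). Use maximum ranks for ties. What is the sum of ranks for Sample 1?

28

Sorted (descending): 1223, 1129, 1126, 1033, 790, 758, 758, 657, 515
The 2 values of 758 occupy positions 6–7 → each gets rank 7.
Sample 1 values → pooled ranks: 1223→1, 758→7, 515→9, 657→8, 1126→3
Rank sum = 1 + 7 + 9 + 8 + 3 = 28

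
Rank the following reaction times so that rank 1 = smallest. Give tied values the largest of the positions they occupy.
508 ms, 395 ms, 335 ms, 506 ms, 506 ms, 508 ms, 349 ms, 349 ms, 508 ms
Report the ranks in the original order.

Sorted (ascending): 335, 349, 349, 395, 506, 506, 508, 508, 508
The 2 values of 349 occupy positions 2–3 → each gets rank 3.
The 2 values of 506 occupy positions 5–6 → each gets rank 6.
The 3 values of 508 occupy positions 7–9 → each gets rank 9.

9, 4, 1, 6, 6, 9, 3, 3, 9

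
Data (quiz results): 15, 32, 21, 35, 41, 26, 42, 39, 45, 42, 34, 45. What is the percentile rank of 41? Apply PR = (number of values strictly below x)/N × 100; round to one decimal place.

58.3

N = 12.
Strictly below 41: 7. Equal to 41: 1.
PR = 7/12 × 100 = 58.3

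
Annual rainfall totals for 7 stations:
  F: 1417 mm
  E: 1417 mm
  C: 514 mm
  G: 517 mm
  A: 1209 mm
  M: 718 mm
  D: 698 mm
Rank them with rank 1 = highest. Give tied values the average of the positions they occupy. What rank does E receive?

Sorted (descending): 1417, 1417, 1209, 718, 698, 517, 514
The 2 values of 1417 occupy positions 1–2 → average rank (1+2)/2 = 1.5.
E has value 1417 mm → rank 1.5.

1.5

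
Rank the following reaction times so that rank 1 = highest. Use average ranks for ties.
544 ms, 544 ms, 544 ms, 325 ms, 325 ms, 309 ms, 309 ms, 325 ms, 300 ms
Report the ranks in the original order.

Sorted (descending): 544, 544, 544, 325, 325, 325, 309, 309, 300
The 3 values of 544 occupy positions 1–3 → average rank 2.
The 3 values of 325 occupy positions 4–6 → average rank 5.
The 2 values of 309 occupy positions 7–8 → average rank (7+8)/2 = 7.5.

2, 2, 2, 5, 5, 7.5, 7.5, 5, 9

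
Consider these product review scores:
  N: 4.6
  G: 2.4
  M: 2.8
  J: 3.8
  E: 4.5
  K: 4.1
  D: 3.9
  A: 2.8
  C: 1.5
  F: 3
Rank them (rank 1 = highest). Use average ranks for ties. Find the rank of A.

7.5

Sorted (descending): 4.6, 4.5, 4.1, 3.9, 3.8, 3, 2.8, 2.8, 2.4, 1.5
The 2 values of 2.8 occupy positions 7–8 → average rank (7+8)/2 = 7.5.
A has value 2.8 → rank 7.5.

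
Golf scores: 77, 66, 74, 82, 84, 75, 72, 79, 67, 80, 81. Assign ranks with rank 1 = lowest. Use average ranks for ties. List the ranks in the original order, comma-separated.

Sorted (ascending): 66, 67, 72, 74, 75, 77, 79, 80, 81, 82, 84
No ties — each value takes its position as its rank.

6, 1, 4, 10, 11, 5, 3, 7, 2, 8, 9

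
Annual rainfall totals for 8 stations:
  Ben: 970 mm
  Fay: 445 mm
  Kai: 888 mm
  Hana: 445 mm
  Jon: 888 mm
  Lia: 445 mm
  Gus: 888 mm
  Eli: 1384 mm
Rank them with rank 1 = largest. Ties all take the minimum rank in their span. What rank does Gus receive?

Sorted (descending): 1384, 970, 888, 888, 888, 445, 445, 445
The 3 values of 888 occupy positions 3–5 → each gets rank 3.
The 3 values of 445 occupy positions 6–8 → each gets rank 6.
Gus has value 888 mm → rank 3.

3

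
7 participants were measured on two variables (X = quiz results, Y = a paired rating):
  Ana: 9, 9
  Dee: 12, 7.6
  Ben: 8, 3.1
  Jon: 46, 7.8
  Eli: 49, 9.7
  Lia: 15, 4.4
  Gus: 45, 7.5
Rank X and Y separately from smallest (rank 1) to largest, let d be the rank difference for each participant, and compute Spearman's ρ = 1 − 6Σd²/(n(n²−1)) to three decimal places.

0.536

Ranks of variable 1: 2, 3, 1, 6, 7, 4, 5
Ranks of variable 2: 6, 4, 1, 5, 7, 2, 3
d = r₁ − r₂: -4, -1, 0, 1, 0, 2, 2
d²: 16, 1, 0, 1, 0, 4, 4; Σd² = 26
ρ = 1 − 6·26/(7·48) = 1 − 156/336 = 0.536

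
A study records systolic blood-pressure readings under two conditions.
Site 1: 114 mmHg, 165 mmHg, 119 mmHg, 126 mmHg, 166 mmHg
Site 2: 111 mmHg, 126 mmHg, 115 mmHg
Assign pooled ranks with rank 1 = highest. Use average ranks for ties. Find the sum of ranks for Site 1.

Sorted (descending): 166, 165, 126, 126, 119, 115, 114, 111
The 2 values of 126 occupy positions 3–4 → average rank (3+4)/2 = 3.5.
Site 1 values → pooled ranks: 114→7, 165→2, 119→5, 126→3.5, 166→1
Rank sum = 7 + 2 + 5 + 3.5 + 1 = 18.5

18.5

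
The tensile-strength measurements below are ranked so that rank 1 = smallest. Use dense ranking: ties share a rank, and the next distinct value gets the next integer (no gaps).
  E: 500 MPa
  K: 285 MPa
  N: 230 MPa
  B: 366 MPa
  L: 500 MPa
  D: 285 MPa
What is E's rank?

Sorted (ascending): 230, 285, 285, 366, 500, 500
The 2 values of 285 share dense rank 2.
The 2 values of 500 share dense rank 4.
Remaining distinct values take the next consecutive integers.
E has value 500 MPa → rank 4.

4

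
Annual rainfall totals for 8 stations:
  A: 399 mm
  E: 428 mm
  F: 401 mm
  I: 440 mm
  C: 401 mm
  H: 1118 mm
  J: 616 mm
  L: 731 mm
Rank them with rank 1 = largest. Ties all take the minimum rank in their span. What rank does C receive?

Sorted (descending): 1118, 731, 616, 440, 428, 401, 401, 399
The 2 values of 401 occupy positions 6–7 → each gets rank 6.
C has value 401 mm → rank 6.

6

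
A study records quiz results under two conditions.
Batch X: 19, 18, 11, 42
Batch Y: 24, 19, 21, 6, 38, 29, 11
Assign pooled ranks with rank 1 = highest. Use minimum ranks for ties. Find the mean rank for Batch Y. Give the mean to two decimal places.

Sorted (descending): 42, 38, 29, 24, 21, 19, 19, 18, 11, 11, 6
The 2 values of 19 occupy positions 6–7 → each gets rank 6.
The 2 values of 11 occupy positions 9–10 → each gets rank 9.
Batch Y values → pooled ranks: 24→4, 19→6, 21→5, 6→11, 38→2, 29→3, 11→9
Mean rank = (4 + 6 + 5 + 11 + 2 + 3 + 9) / 7 = 5.71

5.71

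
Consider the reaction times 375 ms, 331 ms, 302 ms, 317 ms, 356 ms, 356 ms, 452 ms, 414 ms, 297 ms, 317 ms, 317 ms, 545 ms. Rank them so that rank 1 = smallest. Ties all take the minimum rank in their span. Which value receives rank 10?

414

Sorted (ascending): 297, 302, 317, 317, 317, 331, 356, 356, 375, 414, 452, 545
The 3 values of 317 occupy positions 3–5 → each gets rank 3.
The 2 values of 356 occupy positions 7–8 → each gets rank 7.
Rank 10 → value 414.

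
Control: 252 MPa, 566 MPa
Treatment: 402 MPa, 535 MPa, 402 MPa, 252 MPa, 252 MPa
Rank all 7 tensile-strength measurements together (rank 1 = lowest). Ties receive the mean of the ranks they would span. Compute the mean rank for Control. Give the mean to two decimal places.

Sorted (ascending): 252, 252, 252, 402, 402, 535, 566
The 3 values of 252 occupy positions 1–3 → average rank 2.
The 2 values of 402 occupy positions 4–5 → average rank (4+5)/2 = 4.5.
Control values → pooled ranks: 252→2, 566→7
Mean rank = (2 + 7) / 2 = 4.50

4.50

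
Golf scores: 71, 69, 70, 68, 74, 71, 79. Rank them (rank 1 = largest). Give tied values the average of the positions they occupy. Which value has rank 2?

Sorted (descending): 79, 74, 71, 71, 70, 69, 68
The 2 values of 71 occupy positions 3–4 → average rank (3+4)/2 = 3.5.
Rank 2 → value 74.

74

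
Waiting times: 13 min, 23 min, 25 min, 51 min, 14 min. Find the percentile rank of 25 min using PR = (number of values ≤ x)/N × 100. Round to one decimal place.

N = 5.
Strictly below 25: 3. Equal to 25: 1.
PR = 4/5 × 100 = 80.0

80.0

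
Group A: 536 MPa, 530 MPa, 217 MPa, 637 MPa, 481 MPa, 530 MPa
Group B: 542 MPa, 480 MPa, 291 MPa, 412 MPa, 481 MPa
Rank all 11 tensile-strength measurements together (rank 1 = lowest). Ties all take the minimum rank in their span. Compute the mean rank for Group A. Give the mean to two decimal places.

Sorted (ascending): 217, 291, 412, 480, 481, 481, 530, 530, 536, 542, 637
The 2 values of 481 occupy positions 5–6 → each gets rank 5.
The 2 values of 530 occupy positions 7–8 → each gets rank 7.
Group A values → pooled ranks: 536→9, 530→7, 217→1, 637→11, 481→5, 530→7
Mean rank = (9 + 7 + 1 + 11 + 5 + 7) / 6 = 6.67

6.67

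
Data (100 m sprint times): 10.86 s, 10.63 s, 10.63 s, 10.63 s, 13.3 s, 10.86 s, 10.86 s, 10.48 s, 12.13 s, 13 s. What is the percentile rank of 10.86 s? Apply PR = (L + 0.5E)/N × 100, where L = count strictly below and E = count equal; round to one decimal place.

55.0

N = 10.
Strictly below 10.86: 4. Equal to 10.86: 3.
PR = (4 + 0.5·3)/10 × 100 = 55.0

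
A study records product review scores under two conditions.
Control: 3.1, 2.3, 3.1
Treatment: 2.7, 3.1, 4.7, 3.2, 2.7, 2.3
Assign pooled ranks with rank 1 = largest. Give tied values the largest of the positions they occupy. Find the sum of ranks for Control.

19

Sorted (descending): 4.7, 3.2, 3.1, 3.1, 3.1, 2.7, 2.7, 2.3, 2.3
The 3 values of 3.1 occupy positions 3–5 → each gets rank 5.
The 2 values of 2.7 occupy positions 6–7 → each gets rank 7.
The 2 values of 2.3 occupy positions 8–9 → each gets rank 9.
Control values → pooled ranks: 3.1→5, 2.3→9, 3.1→5
Rank sum = 5 + 9 + 5 = 19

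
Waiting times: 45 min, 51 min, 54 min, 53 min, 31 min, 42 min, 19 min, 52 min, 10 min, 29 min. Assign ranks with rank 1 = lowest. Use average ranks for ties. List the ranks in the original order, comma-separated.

6, 7, 10, 9, 4, 5, 2, 8, 1, 3

Sorted (ascending): 10, 19, 29, 31, 42, 45, 51, 52, 53, 54
No ties — each value takes its position as its rank.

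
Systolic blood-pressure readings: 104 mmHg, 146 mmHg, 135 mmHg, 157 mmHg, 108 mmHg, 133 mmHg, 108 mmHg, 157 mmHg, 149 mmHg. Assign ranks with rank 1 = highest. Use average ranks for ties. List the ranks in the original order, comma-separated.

Sorted (descending): 157, 157, 149, 146, 135, 133, 108, 108, 104
The 2 values of 157 occupy positions 1–2 → average rank (1+2)/2 = 1.5.
The 2 values of 108 occupy positions 7–8 → average rank (7+8)/2 = 7.5.

9, 4, 5, 1.5, 7.5, 6, 7.5, 1.5, 3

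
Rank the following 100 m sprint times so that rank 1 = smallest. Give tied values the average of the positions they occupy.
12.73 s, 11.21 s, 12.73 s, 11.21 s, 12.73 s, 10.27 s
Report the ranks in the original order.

5, 2.5, 5, 2.5, 5, 1

Sorted (ascending): 10.27, 11.21, 11.21, 12.73, 12.73, 12.73
The 2 values of 11.21 occupy positions 2–3 → average rank (2+3)/2 = 2.5.
The 3 values of 12.73 occupy positions 4–6 → average rank 5.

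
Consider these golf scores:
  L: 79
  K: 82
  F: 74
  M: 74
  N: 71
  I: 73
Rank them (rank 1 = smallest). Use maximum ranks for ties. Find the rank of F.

4

Sorted (ascending): 71, 73, 74, 74, 79, 82
The 2 values of 74 occupy positions 3–4 → each gets rank 4.
F has value 74 → rank 4.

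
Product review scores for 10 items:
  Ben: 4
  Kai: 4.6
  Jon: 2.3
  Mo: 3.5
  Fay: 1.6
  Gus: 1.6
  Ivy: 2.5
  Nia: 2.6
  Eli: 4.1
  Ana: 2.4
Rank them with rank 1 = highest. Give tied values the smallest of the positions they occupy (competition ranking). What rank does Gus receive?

Sorted (descending): 4.6, 4.1, 4, 3.5, 2.6, 2.5, 2.4, 2.3, 1.6, 1.6
The 2 values of 1.6 occupy positions 9–10 → each gets rank 9.
Gus has value 1.6 → rank 9.

9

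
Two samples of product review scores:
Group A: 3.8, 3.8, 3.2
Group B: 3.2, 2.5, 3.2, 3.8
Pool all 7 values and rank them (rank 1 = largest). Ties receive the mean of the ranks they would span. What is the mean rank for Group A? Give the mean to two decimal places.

3.00

Sorted (descending): 3.8, 3.8, 3.8, 3.2, 3.2, 3.2, 2.5
The 3 values of 3.8 occupy positions 1–3 → average rank 2.
The 3 values of 3.2 occupy positions 4–6 → average rank 5.
Group A values → pooled ranks: 3.8→2, 3.8→2, 3.2→5
Mean rank = (2 + 2 + 5) / 3 = 3.00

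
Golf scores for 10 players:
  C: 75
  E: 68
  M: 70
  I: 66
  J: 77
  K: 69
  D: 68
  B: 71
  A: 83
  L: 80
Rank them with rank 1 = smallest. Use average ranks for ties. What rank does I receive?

1

Sorted (ascending): 66, 68, 68, 69, 70, 71, 75, 77, 80, 83
The 2 values of 68 occupy positions 2–3 → average rank (2+3)/2 = 2.5.
I has value 66 → rank 1.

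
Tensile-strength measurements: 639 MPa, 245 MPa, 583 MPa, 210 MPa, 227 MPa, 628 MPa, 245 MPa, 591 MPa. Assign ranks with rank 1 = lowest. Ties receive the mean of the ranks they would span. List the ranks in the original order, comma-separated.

Sorted (ascending): 210, 227, 245, 245, 583, 591, 628, 639
The 2 values of 245 occupy positions 3–4 → average rank (3+4)/2 = 3.5.

8, 3.5, 5, 1, 2, 7, 3.5, 6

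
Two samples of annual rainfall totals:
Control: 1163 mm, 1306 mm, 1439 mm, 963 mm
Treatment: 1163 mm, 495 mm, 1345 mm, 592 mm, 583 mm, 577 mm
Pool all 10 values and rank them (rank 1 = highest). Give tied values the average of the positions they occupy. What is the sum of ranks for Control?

Sorted (descending): 1439, 1345, 1306, 1163, 1163, 963, 592, 583, 577, 495
The 2 values of 1163 occupy positions 4–5 → average rank (4+5)/2 = 4.5.
Control values → pooled ranks: 1163→4.5, 1306→3, 1439→1, 963→6
Rank sum = 4.5 + 3 + 1 + 6 = 14.5

14.5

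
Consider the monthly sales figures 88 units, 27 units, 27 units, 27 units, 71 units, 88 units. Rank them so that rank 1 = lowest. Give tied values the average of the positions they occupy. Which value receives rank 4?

Sorted (ascending): 27, 27, 27, 71, 88, 88
The 3 values of 27 occupy positions 1–3 → average rank 2.
The 2 values of 88 occupy positions 5–6 → average rank (5+6)/2 = 5.5.
Rank 4 → value 71.

71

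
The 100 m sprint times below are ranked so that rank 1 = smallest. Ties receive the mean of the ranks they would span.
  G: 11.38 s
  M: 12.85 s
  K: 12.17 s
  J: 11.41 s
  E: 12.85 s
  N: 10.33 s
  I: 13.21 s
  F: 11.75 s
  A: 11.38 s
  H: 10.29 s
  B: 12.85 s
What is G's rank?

3.5

Sorted (ascending): 10.29, 10.33, 11.38, 11.38, 11.41, 11.75, 12.17, 12.85, 12.85, 12.85, 13.21
The 2 values of 11.38 occupy positions 3–4 → average rank (3+4)/2 = 3.5.
The 3 values of 12.85 occupy positions 8–10 → average rank 9.
G has value 11.38 s → rank 3.5.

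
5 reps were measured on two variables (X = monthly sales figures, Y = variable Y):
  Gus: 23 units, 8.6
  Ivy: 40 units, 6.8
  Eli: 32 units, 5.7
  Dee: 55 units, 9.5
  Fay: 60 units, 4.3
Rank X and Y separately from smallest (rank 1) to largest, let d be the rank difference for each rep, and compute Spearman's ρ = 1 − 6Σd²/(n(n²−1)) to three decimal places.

Ranks of variable 1: 1, 3, 2, 4, 5
Ranks of variable 2: 4, 3, 2, 5, 1
d = r₁ − r₂: -3, 0, 0, -1, 4
d²: 9, 0, 0, 1, 16; Σd² = 26
ρ = 1 − 6·26/(5·24) = 1 − 156/120 = -0.300

-0.300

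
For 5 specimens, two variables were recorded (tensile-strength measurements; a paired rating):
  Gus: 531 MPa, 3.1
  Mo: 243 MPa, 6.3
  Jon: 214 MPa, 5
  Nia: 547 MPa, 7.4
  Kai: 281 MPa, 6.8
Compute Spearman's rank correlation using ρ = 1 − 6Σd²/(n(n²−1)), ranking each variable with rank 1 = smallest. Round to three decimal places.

Ranks of variable 1: 4, 2, 1, 5, 3
Ranks of variable 2: 1, 3, 2, 5, 4
d = r₁ − r₂: 3, -1, -1, 0, -1
d²: 9, 1, 1, 0, 1; Σd² = 12
ρ = 1 − 6·12/(5·24) = 1 − 72/120 = 0.400

0.400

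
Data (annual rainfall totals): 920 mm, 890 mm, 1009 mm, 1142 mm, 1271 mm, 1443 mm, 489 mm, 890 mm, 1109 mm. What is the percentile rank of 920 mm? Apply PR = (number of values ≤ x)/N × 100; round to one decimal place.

44.4

N = 9.
Strictly below 920: 3. Equal to 920: 1.
PR = 4/9 × 100 = 44.4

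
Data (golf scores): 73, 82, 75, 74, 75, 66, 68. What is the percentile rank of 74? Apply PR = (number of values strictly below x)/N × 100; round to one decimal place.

42.9

N = 7.
Strictly below 74: 3. Equal to 74: 1.
PR = 3/7 × 100 = 42.9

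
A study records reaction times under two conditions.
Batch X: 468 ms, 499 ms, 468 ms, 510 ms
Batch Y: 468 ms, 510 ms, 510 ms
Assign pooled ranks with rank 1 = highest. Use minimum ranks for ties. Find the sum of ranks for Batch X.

Sorted (descending): 510, 510, 510, 499, 468, 468, 468
The 3 values of 510 occupy positions 1–3 → each gets rank 1.
The 3 values of 468 occupy positions 5–7 → each gets rank 5.
Batch X values → pooled ranks: 468→5, 499→4, 468→5, 510→1
Rank sum = 5 + 4 + 5 + 1 = 15

15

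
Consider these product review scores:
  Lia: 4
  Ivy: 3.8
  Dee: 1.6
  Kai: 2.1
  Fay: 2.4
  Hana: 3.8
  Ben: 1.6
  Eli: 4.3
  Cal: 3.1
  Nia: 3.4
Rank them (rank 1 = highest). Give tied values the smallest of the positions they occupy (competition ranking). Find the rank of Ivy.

Sorted (descending): 4.3, 4, 3.8, 3.8, 3.4, 3.1, 2.4, 2.1, 1.6, 1.6
The 2 values of 3.8 occupy positions 3–4 → each gets rank 3.
The 2 values of 1.6 occupy positions 9–10 → each gets rank 9.
Ivy has value 3.8 → rank 3.

3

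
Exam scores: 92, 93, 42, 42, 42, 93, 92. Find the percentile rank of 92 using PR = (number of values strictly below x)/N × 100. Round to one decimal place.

N = 7.
Strictly below 92: 3. Equal to 92: 2.
PR = 3/7 × 100 = 42.9

42.9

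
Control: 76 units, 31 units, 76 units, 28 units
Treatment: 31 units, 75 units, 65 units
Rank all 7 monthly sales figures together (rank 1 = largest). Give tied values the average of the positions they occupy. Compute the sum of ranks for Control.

15.5

Sorted (descending): 76, 76, 75, 65, 31, 31, 28
The 2 values of 76 occupy positions 1–2 → average rank (1+2)/2 = 1.5.
The 2 values of 31 occupy positions 5–6 → average rank (5+6)/2 = 5.5.
Control values → pooled ranks: 76→1.5, 31→5.5, 76→1.5, 28→7
Rank sum = 1.5 + 5.5 + 1.5 + 7 = 15.5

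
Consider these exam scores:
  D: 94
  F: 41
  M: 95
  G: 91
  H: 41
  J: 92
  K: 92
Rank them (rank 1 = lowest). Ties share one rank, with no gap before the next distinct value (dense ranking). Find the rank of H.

1

Sorted (ascending): 41, 41, 91, 92, 92, 94, 95
The 2 values of 41 share dense rank 1.
The 2 values of 92 share dense rank 3.
Remaining distinct values take the next consecutive integers.
H has value 41 → rank 1.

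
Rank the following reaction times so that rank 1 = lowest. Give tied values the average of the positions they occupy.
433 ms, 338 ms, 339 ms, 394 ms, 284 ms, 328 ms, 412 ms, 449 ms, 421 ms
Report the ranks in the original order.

8, 3, 4, 5, 1, 2, 6, 9, 7

Sorted (ascending): 284, 328, 338, 339, 394, 412, 421, 433, 449
No ties — each value takes its position as its rank.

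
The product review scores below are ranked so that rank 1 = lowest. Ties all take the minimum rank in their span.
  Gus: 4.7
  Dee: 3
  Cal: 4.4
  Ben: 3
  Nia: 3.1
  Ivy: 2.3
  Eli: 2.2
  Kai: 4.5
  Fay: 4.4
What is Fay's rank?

Sorted (ascending): 2.2, 2.3, 3, 3, 3.1, 4.4, 4.4, 4.5, 4.7
The 2 values of 3 occupy positions 3–4 → each gets rank 3.
The 2 values of 4.4 occupy positions 6–7 → each gets rank 6.
Fay has value 4.4 → rank 6.

6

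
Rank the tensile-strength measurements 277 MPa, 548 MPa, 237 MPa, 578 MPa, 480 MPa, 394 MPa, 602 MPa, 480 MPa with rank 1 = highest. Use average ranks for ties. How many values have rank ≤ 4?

3

Sorted (descending): 602, 578, 548, 480, 480, 394, 277, 237
The 2 values of 480 occupy positions 4–5 → average rank (4+5)/2 = 4.5.
Ranks ≤ 4: {1, 2, 3} → 3 values.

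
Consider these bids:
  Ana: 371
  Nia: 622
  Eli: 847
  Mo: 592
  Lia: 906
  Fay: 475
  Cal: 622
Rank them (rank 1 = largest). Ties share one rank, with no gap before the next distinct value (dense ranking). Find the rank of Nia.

3

Sorted (descending): 906, 847, 622, 622, 592, 475, 371
The 2 values of 622 share dense rank 3.
Remaining distinct values take the next consecutive integers.
Nia has value 622 → rank 3.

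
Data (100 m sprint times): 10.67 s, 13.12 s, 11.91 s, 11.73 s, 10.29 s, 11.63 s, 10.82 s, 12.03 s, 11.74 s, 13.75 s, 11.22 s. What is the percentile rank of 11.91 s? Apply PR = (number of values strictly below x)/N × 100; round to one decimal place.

63.6

N = 11.
Strictly below 11.91: 7. Equal to 11.91: 1.
PR = 7/11 × 100 = 63.6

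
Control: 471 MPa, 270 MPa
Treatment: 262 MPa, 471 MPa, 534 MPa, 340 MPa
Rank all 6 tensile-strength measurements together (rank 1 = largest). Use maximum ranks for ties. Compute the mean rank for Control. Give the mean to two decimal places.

4.00

Sorted (descending): 534, 471, 471, 340, 270, 262
The 2 values of 471 occupy positions 2–3 → each gets rank 3.
Control values → pooled ranks: 471→3, 270→5
Mean rank = (3 + 5) / 2 = 4.00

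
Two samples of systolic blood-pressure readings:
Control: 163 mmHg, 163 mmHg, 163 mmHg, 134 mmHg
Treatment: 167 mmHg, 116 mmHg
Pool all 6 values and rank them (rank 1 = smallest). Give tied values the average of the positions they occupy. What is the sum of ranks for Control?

Sorted (ascending): 116, 134, 163, 163, 163, 167
The 3 values of 163 occupy positions 3–5 → average rank 4.
Control values → pooled ranks: 163→4, 163→4, 163→4, 134→2
Rank sum = 4 + 4 + 4 + 2 = 14

14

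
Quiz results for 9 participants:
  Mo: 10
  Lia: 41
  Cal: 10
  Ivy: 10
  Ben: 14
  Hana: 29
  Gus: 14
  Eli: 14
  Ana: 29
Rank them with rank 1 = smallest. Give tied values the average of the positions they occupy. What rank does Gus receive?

5

Sorted (ascending): 10, 10, 10, 14, 14, 14, 29, 29, 41
The 3 values of 10 occupy positions 1–3 → average rank 2.
The 3 values of 14 occupy positions 4–6 → average rank 5.
The 2 values of 29 occupy positions 7–8 → average rank (7+8)/2 = 7.5.
Gus has value 14 → rank 5.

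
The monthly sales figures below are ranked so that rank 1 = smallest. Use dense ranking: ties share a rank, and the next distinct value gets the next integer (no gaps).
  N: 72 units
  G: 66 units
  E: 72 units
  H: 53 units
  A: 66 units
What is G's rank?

Sorted (ascending): 53, 66, 66, 72, 72
The 2 values of 66 share dense rank 2.
The 2 values of 72 share dense rank 3.
Remaining distinct values take the next consecutive integers.
G has value 66 units → rank 2.

2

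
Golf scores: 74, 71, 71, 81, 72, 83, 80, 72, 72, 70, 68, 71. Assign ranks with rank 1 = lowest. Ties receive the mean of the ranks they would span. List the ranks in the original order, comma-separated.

9, 4, 4, 11, 7, 12, 10, 7, 7, 2, 1, 4

Sorted (ascending): 68, 70, 71, 71, 71, 72, 72, 72, 74, 80, 81, 83
The 3 values of 71 occupy positions 3–5 → average rank 4.
The 3 values of 72 occupy positions 6–8 → average rank 7.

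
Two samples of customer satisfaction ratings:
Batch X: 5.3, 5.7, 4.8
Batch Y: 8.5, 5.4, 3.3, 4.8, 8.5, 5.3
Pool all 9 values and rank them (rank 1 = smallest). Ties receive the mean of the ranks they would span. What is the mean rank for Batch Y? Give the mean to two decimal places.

Sorted (ascending): 3.3, 4.8, 4.8, 5.3, 5.3, 5.4, 5.7, 8.5, 8.5
The 2 values of 4.8 occupy positions 2–3 → average rank (2+3)/2 = 2.5.
The 2 values of 5.3 occupy positions 4–5 → average rank (4+5)/2 = 4.5.
The 2 values of 8.5 occupy positions 8–9 → average rank (8+9)/2 = 8.5.
Batch Y values → pooled ranks: 8.5→8.5, 5.4→6, 3.3→1, 4.8→2.5, 8.5→8.5, 5.3→4.5
Mean rank = (8.5 + 6 + 1 + 2.5 + 8.5 + 4.5) / 6 = 5.17

5.17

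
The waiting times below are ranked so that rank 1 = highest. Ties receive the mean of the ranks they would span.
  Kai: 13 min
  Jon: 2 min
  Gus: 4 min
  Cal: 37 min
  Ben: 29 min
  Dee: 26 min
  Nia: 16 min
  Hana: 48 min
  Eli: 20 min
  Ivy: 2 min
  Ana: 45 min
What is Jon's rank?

10.5

Sorted (descending): 48, 45, 37, 29, 26, 20, 16, 13, 4, 2, 2
The 2 values of 2 occupy positions 10–11 → average rank (10+11)/2 = 10.5.
Jon has value 2 min → rank 10.5.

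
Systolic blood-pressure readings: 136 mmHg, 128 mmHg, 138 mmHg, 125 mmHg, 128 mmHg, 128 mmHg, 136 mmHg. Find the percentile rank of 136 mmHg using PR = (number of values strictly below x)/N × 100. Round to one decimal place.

57.1

N = 7.
Strictly below 136: 4. Equal to 136: 2.
PR = 4/7 × 100 = 57.1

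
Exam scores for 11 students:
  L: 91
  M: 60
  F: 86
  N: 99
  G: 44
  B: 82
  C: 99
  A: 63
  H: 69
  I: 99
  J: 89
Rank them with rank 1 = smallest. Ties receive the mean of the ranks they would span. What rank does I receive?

Sorted (ascending): 44, 60, 63, 69, 82, 86, 89, 91, 99, 99, 99
The 3 values of 99 occupy positions 9–11 → average rank 10.
I has value 99 → rank 10.

10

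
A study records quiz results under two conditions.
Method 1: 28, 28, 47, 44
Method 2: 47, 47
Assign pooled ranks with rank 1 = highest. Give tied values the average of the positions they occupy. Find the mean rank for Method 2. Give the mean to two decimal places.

2.00

Sorted (descending): 47, 47, 47, 44, 28, 28
The 3 values of 47 occupy positions 1–3 → average rank 2.
The 2 values of 28 occupy positions 5–6 → average rank (5+6)/2 = 5.5.
Method 2 values → pooled ranks: 47→2, 47→2
Mean rank = (2 + 2) / 2 = 2.00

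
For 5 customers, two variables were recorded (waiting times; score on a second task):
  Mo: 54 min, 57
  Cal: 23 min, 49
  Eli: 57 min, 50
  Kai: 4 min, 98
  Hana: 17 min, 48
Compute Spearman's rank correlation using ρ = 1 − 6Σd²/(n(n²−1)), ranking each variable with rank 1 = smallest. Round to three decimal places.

Ranks of variable 1: 4, 3, 5, 1, 2
Ranks of variable 2: 4, 2, 3, 5, 1
d = r₁ − r₂: 0, 1, 2, -4, 1
d²: 0, 1, 4, 16, 1; Σd² = 22
ρ = 1 − 6·22/(5·24) = 1 − 132/120 = -0.100

-0.100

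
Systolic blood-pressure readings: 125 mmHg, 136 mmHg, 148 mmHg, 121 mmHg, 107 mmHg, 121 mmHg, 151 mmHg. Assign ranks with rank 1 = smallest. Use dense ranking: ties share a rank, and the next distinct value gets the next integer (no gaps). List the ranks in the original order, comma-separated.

Sorted (ascending): 107, 121, 121, 125, 136, 148, 151
The 2 values of 121 share dense rank 2.
Remaining distinct values take the next consecutive integers.

3, 4, 5, 2, 1, 2, 6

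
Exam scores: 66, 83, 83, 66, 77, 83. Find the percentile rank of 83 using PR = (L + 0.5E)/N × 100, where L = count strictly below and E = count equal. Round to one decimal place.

N = 6.
Strictly below 83: 3. Equal to 83: 3.
PR = (3 + 0.5·3)/6 × 100 = 75.0

75.0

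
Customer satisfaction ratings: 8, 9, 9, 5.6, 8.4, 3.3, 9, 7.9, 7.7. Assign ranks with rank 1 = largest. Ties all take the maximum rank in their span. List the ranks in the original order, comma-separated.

Sorted (descending): 9, 9, 9, 8.4, 8, 7.9, 7.7, 5.6, 3.3
The 3 values of 9 occupy positions 1–3 → each gets rank 3.

5, 3, 3, 8, 4, 9, 3, 6, 7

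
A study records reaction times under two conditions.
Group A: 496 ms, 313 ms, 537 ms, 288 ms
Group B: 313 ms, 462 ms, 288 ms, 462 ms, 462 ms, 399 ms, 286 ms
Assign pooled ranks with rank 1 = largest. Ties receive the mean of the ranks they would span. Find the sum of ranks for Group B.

46

Sorted (descending): 537, 496, 462, 462, 462, 399, 313, 313, 288, 288, 286
The 3 values of 462 occupy positions 3–5 → average rank 4.
The 2 values of 313 occupy positions 7–8 → average rank (7+8)/2 = 7.5.
The 2 values of 288 occupy positions 9–10 → average rank (9+10)/2 = 9.5.
Group B values → pooled ranks: 313→7.5, 462→4, 288→9.5, 462→4, 462→4, 399→6, 286→11
Rank sum = 7.5 + 4 + 9.5 + 4 + 4 + 6 + 11 = 46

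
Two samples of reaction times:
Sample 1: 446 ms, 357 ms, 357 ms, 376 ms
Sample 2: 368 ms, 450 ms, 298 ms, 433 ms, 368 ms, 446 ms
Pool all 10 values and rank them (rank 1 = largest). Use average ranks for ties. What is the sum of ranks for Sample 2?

30.5

Sorted (descending): 450, 446, 446, 433, 376, 368, 368, 357, 357, 298
The 2 values of 446 occupy positions 2–3 → average rank (2+3)/2 = 2.5.
The 2 values of 368 occupy positions 6–7 → average rank (6+7)/2 = 6.5.
The 2 values of 357 occupy positions 8–9 → average rank (8+9)/2 = 8.5.
Sample 2 values → pooled ranks: 368→6.5, 450→1, 298→10, 433→4, 368→6.5, 446→2.5
Rank sum = 6.5 + 1 + 10 + 4 + 6.5 + 2.5 = 30.5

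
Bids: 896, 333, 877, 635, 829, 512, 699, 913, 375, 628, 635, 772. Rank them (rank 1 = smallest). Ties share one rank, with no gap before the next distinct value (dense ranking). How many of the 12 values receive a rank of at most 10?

Sorted (ascending): 333, 375, 512, 628, 635, 635, 699, 772, 829, 877, 896, 913
The 2 values of 635 share dense rank 5.
Remaining distinct values take the next consecutive integers.
Ranks ≤ 10: {1, 2, 3, 4, 5, 5, 6, 7, 8, 9, 10} → 11 values.

11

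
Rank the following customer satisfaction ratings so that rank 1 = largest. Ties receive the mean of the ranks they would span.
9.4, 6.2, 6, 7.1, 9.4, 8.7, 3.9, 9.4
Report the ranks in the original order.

2, 6, 7, 5, 2, 4, 8, 2

Sorted (descending): 9.4, 9.4, 9.4, 8.7, 7.1, 6.2, 6, 3.9
The 3 values of 9.4 occupy positions 1–3 → average rank 2.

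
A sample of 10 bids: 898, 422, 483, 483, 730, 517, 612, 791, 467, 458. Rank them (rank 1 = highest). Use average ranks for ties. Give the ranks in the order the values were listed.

1, 10, 6.5, 6.5, 3, 5, 4, 2, 8, 9

Sorted (descending): 898, 791, 730, 612, 517, 483, 483, 467, 458, 422
The 2 values of 483 occupy positions 6–7 → average rank (6+7)/2 = 6.5.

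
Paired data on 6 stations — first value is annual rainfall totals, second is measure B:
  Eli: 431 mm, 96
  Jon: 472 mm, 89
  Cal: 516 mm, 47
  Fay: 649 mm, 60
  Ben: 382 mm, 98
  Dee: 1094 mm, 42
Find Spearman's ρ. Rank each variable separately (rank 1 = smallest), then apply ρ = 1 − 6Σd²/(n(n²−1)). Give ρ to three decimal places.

Ranks of variable 1: 2, 3, 4, 5, 1, 6
Ranks of variable 2: 5, 4, 2, 3, 6, 1
d = r₁ − r₂: -3, -1, 2, 2, -5, 5
d²: 9, 1, 4, 4, 25, 25; Σd² = 68
ρ = 1 − 6·68/(6·35) = 1 − 408/210 = -0.943

-0.943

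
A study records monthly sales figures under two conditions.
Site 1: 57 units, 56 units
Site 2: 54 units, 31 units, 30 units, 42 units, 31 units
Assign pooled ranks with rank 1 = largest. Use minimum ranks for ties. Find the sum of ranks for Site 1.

Sorted (descending): 57, 56, 54, 42, 31, 31, 30
The 2 values of 31 occupy positions 5–6 → each gets rank 5.
Site 1 values → pooled ranks: 57→1, 56→2
Rank sum = 1 + 2 = 3

3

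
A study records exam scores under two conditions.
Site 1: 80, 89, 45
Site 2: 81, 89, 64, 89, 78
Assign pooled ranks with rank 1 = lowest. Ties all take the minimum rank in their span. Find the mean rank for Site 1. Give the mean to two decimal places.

3.67

Sorted (ascending): 45, 64, 78, 80, 81, 89, 89, 89
The 3 values of 89 occupy positions 6–8 → each gets rank 6.
Site 1 values → pooled ranks: 80→4, 89→6, 45→1
Mean rank = (4 + 6 + 1) / 3 = 3.67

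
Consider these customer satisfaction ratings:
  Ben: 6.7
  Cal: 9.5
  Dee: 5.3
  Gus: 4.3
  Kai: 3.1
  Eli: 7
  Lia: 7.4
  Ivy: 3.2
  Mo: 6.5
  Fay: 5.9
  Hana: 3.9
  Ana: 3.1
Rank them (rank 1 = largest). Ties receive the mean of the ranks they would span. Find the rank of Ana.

11.5

Sorted (descending): 9.5, 7.4, 7, 6.7, 6.5, 5.9, 5.3, 4.3, 3.9, 3.2, 3.1, 3.1
The 2 values of 3.1 occupy positions 11–12 → average rank (11+12)/2 = 11.5.
Ana has value 3.1 → rank 11.5.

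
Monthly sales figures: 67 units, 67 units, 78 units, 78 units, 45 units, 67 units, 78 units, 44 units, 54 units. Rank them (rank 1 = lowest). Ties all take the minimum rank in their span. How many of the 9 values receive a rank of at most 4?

6

Sorted (ascending): 44, 45, 54, 67, 67, 67, 78, 78, 78
The 3 values of 67 occupy positions 4–6 → each gets rank 4.
The 3 values of 78 occupy positions 7–9 → each gets rank 7.
Ranks ≤ 4: {1, 2, 3, 4, 4, 4} → 6 values.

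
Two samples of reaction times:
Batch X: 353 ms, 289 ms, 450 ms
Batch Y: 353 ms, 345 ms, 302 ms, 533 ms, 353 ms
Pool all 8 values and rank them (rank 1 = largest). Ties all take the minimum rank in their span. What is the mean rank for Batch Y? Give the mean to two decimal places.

4.00

Sorted (descending): 533, 450, 353, 353, 353, 345, 302, 289
The 3 values of 353 occupy positions 3–5 → each gets rank 3.
Batch Y values → pooled ranks: 353→3, 345→6, 302→7, 533→1, 353→3
Mean rank = (3 + 6 + 7 + 1 + 3) / 5 = 4.00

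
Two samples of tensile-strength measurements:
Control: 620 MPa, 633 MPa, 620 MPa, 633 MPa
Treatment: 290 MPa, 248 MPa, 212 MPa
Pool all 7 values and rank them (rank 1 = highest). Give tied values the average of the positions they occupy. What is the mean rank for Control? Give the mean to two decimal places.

Sorted (descending): 633, 633, 620, 620, 290, 248, 212
The 2 values of 633 occupy positions 1–2 → average rank (1+2)/2 = 1.5.
The 2 values of 620 occupy positions 3–4 → average rank (3+4)/2 = 3.5.
Control values → pooled ranks: 620→3.5, 633→1.5, 620→3.5, 633→1.5
Mean rank = (3.5 + 1.5 + 3.5 + 1.5) / 4 = 2.50

2.50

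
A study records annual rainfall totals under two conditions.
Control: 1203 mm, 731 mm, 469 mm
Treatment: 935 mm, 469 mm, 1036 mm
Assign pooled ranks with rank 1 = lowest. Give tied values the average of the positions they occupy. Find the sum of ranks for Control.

10.5

Sorted (ascending): 469, 469, 731, 935, 1036, 1203
The 2 values of 469 occupy positions 1–2 → average rank (1+2)/2 = 1.5.
Control values → pooled ranks: 1203→6, 731→3, 469→1.5
Rank sum = 6 + 3 + 1.5 = 10.5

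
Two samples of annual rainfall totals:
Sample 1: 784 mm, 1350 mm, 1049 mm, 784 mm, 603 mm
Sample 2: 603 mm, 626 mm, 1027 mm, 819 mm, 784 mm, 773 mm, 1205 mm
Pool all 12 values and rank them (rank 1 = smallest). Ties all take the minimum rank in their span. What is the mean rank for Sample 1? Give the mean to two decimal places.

Sorted (ascending): 603, 603, 626, 773, 784, 784, 784, 819, 1027, 1049, 1205, 1350
The 2 values of 603 occupy positions 1–2 → each gets rank 1.
The 3 values of 784 occupy positions 5–7 → each gets rank 5.
Sample 1 values → pooled ranks: 784→5, 1350→12, 1049→10, 784→5, 603→1
Mean rank = (5 + 12 + 10 + 5 + 1) / 5 = 6.60

6.60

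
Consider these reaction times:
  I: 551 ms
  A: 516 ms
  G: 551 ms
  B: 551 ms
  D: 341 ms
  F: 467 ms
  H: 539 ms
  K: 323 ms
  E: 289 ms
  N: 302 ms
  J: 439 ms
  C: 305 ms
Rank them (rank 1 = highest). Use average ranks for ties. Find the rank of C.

Sorted (descending): 551, 551, 551, 539, 516, 467, 439, 341, 323, 305, 302, 289
The 3 values of 551 occupy positions 1–3 → average rank 2.
C has value 305 ms → rank 10.

10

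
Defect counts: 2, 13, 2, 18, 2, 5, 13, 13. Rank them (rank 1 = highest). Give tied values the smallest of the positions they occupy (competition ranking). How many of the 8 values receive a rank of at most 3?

4

Sorted (descending): 18, 13, 13, 13, 5, 2, 2, 2
The 3 values of 13 occupy positions 2–4 → each gets rank 2.
The 3 values of 2 occupy positions 6–8 → each gets rank 6.
Ranks ≤ 3: {1, 2, 2, 2} → 4 values.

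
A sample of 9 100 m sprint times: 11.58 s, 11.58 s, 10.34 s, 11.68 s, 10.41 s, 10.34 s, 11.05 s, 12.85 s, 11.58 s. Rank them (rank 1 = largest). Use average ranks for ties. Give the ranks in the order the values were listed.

4, 4, 8.5, 2, 7, 8.5, 6, 1, 4

Sorted (descending): 12.85, 11.68, 11.58, 11.58, 11.58, 11.05, 10.41, 10.34, 10.34
The 3 values of 11.58 occupy positions 3–5 → average rank 4.
The 2 values of 10.34 occupy positions 8–9 → average rank (8+9)/2 = 8.5.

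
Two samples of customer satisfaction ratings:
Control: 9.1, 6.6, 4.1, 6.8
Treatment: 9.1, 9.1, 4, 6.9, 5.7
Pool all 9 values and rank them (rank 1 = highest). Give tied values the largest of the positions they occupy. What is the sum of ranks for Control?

Sorted (descending): 9.1, 9.1, 9.1, 6.9, 6.8, 6.6, 5.7, 4.1, 4
The 3 values of 9.1 occupy positions 1–3 → each gets rank 3.
Control values → pooled ranks: 9.1→3, 6.6→6, 4.1→8, 6.8→5
Rank sum = 3 + 6 + 8 + 5 = 22

22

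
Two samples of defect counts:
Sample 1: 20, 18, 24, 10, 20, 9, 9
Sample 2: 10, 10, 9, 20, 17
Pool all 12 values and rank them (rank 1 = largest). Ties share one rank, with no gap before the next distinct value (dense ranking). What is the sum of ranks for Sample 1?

25

Sorted (descending): 24, 20, 20, 20, 18, 17, 10, 10, 10, 9, 9, 9
The 3 values of 20 share dense rank 2.
The 3 values of 10 share dense rank 5.
The 3 values of 9 share dense rank 6.
Remaining distinct values take the next consecutive integers.
Sample 1 values → pooled ranks: 20→2, 18→3, 24→1, 10→5, 20→2, 9→6, 9→6
Rank sum = 2 + 3 + 1 + 5 + 2 + 6 + 6 = 25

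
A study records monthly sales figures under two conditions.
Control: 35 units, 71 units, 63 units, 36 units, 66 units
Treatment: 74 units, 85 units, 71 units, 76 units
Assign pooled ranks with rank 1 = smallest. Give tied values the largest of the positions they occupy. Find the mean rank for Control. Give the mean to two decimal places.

3.20

Sorted (ascending): 35, 36, 63, 66, 71, 71, 74, 76, 85
The 2 values of 71 occupy positions 5–6 → each gets rank 6.
Control values → pooled ranks: 35→1, 71→6, 63→3, 36→2, 66→4
Mean rank = (1 + 6 + 3 + 2 + 4) / 5 = 3.20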